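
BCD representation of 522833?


Each digit → 4-bit binary:
  5 → 0101
  2 → 0010
  2 → 0010
  8 → 1000
  3 → 0011
  3 → 0011
= 0101 0010 0010 1000 0011 0011


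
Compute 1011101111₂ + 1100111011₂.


Align and add column by column (LSB to MSB, carry propagating):
  01011101111
+ 01100111011
  -----------
  col 0: 1 + 1 + 0 (carry in) = 2 → bit 0, carry out 1
  col 1: 1 + 1 + 1 (carry in) = 3 → bit 1, carry out 1
  col 2: 1 + 0 + 1 (carry in) = 2 → bit 0, carry out 1
  col 3: 1 + 1 + 1 (carry in) = 3 → bit 1, carry out 1
  col 4: 0 + 1 + 1 (carry in) = 2 → bit 0, carry out 1
  col 5: 1 + 1 + 1 (carry in) = 3 → bit 1, carry out 1
  col 6: 1 + 0 + 1 (carry in) = 2 → bit 0, carry out 1
  col 7: 1 + 0 + 1 (carry in) = 2 → bit 0, carry out 1
  col 8: 0 + 1 + 1 (carry in) = 2 → bit 0, carry out 1
  col 9: 1 + 1 + 1 (carry in) = 3 → bit 1, carry out 1
  col 10: 0 + 0 + 1 (carry in) = 1 → bit 1, carry out 0
Reading bits MSB→LSB: 11000101010
Strip leading zeros: 11000101010
= 11000101010


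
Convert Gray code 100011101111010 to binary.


Gray code: 100011101111010
MSB stays the same: 1
Each subsequent bit = prev_binary XOR current_gray:
  B[1] = 1 XOR 0 = 1
  B[2] = 1 XOR 0 = 1
  B[3] = 1 XOR 0 = 1
  B[4] = 1 XOR 1 = 0
  B[5] = 0 XOR 1 = 1
  B[6] = 1 XOR 1 = 0
  B[7] = 0 XOR 0 = 0
  B[8] = 0 XOR 1 = 1
  B[9] = 1 XOR 1 = 0
  B[10] = 0 XOR 1 = 1
  B[11] = 1 XOR 1 = 0
  B[12] = 0 XOR 0 = 0
  B[13] = 0 XOR 1 = 1
  B[14] = 1 XOR 0 = 1
= 111101001010011 (31315 decimal)


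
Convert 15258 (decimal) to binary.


Divide by 2 repeatedly:
15258 ÷ 2 = 7629 remainder 0
7629 ÷ 2 = 3814 remainder 1
3814 ÷ 2 = 1907 remainder 0
1907 ÷ 2 = 953 remainder 1
953 ÷ 2 = 476 remainder 1
476 ÷ 2 = 238 remainder 0
238 ÷ 2 = 119 remainder 0
119 ÷ 2 = 59 remainder 1
59 ÷ 2 = 29 remainder 1
29 ÷ 2 = 14 remainder 1
14 ÷ 2 = 7 remainder 0
7 ÷ 2 = 3 remainder 1
3 ÷ 2 = 1 remainder 1
1 ÷ 2 = 0 remainder 1
Reading remainders bottom-up:
= 11101110011010


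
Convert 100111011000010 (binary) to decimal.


Positional values:
Bit 1: 1 × 2^1 = 2
Bit 6: 1 × 2^6 = 64
Bit 7: 1 × 2^7 = 128
Bit 9: 1 × 2^9 = 512
Bit 10: 1 × 2^10 = 1024
Bit 11: 1 × 2^11 = 2048
Bit 14: 1 × 2^14 = 16384
Sum = 2 + 64 + 128 + 512 + 1024 + 2048 + 16384
= 20162


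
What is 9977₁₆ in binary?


Each hex digit → 4 binary bits:
  9 = 1001
  9 = 1001
  7 = 0111
  7 = 0111
Concatenate: 1001 1001 0111 0111
= 1001100101110111


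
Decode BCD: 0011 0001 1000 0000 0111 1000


Each 4-bit group → digit:
  0011 → 3
  0001 → 1
  1000 → 8
  0000 → 0
  0111 → 7
  1000 → 8
= 318078


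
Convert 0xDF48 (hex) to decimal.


Positional values:
Position 0: 8 × 16^0 = 8 × 1 = 8
Position 1: 4 × 16^1 = 4 × 16 = 64
Position 2: F × 16^2 = 15 × 256 = 3840
Position 3: D × 16^3 = 13 × 4096 = 53248
Sum = 8 + 64 + 3840 + 53248
= 57160


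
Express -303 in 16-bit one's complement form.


Original: 0000000100101111
Invert all bits:
  bit 0: 0 → 1
  bit 1: 0 → 1
  bit 2: 0 → 1
  bit 3: 0 → 1
  bit 4: 0 → 1
  bit 5: 0 → 1
  bit 6: 0 → 1
  bit 7: 1 → 0
  bit 8: 0 → 1
  bit 9: 0 → 1
  bit 10: 1 → 0
  bit 11: 0 → 1
  bit 12: 1 → 0
  bit 13: 1 → 0
  bit 14: 1 → 0
  bit 15: 1 → 0
= 1111111011010000


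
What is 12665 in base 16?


Divide by 16 repeatedly:
12665 ÷ 16 = 791 remainder 9 (9)
791 ÷ 16 = 49 remainder 7 (7)
49 ÷ 16 = 3 remainder 1 (1)
3 ÷ 16 = 0 remainder 3 (3)
Reading remainders bottom-up:
= 0x3179


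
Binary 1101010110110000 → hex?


Group into 4-bit nibbles: 1101010110110000
  1101 = D
  0101 = 5
  1011 = B
  0000 = 0
= 0xD5B0


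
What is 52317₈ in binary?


Each octal digit → 3 binary bits:
  5 = 101
  2 = 010
  3 = 011
  1 = 001
  7 = 111
Concatenate: 101 010 011 001 111
= 101010011001111


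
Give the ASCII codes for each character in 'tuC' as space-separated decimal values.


String: 'tuC'  (3 characters)
Per-character ASCII lookup:
  't': lowercase starts at 97: 't' = 97 + 19 = 116
  'u': lowercase starts at 97: 'u' = 97 + 20 = 117
  'C': uppercase starts at 65: 'C' = 65 + 2 = 67
= 116 117 67


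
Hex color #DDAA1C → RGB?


Hex: #DDAA1C
R = DD₁₆ = 221
G = AA₁₆ = 170
B = 1C₁₆ = 28
= RGB(221, 170, 28)


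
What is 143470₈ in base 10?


Positional values:
Position 0: 0 × 8^0 = 0
Position 1: 7 × 8^1 = 56
Position 2: 4 × 8^2 = 256
Position 3: 3 × 8^3 = 1536
Position 4: 4 × 8^4 = 16384
Position 5: 1 × 8^5 = 32768
Sum = 0 + 56 + 256 + 1536 + 16384 + 32768
= 51000


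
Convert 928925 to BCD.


Each digit → 4-bit binary:
  9 → 1001
  2 → 0010
  8 → 1000
  9 → 1001
  2 → 0010
  5 → 0101
= 1001 0010 1000 1001 0010 0101


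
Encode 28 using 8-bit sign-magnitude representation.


Sign bit: 0 (positive)
Magnitude: 28 = 0011100
= 00011100


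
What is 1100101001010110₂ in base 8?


Group into 3-bit groups: 001100101001010110
  001 = 1
  100 = 4
  101 = 5
  001 = 1
  010 = 2
  110 = 6
= 0o145126


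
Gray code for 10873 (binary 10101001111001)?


Binary: 10101001111001
Gray code: G = B XOR (B >> 1)
B >> 1 = 01010100111100
10101001111001 XOR 01010100111100:
  1 XOR 0 = 1
  0 XOR 1 = 1
  1 XOR 0 = 1
  0 XOR 1 = 1
  1 XOR 0 = 1
  0 XOR 1 = 1
  0 XOR 0 = 0
  1 XOR 0 = 1
  1 XOR 1 = 0
  1 XOR 1 = 0
  1 XOR 1 = 0
  0 XOR 1 = 1
  0 XOR 0 = 0
  1 XOR 0 = 1
= 11111101000101


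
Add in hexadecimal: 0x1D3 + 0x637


Align and add column by column (LSB to MSB, each column mod 16 with carry):
  01D3
+ 0637
  ----
  col 0: 3(3) + 7(7) + 0 (carry in) = 10 → A(10), carry out 0
  col 1: D(13) + 3(3) + 0 (carry in) = 16 → 0(0), carry out 1
  col 2: 1(1) + 6(6) + 1 (carry in) = 8 → 8(8), carry out 0
  col 3: 0(0) + 0(0) + 0 (carry in) = 0 → 0(0), carry out 0
Reading digits MSB→LSB: 080A
Strip leading zeros: 80A
= 0x80A


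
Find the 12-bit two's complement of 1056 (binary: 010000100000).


Original: 010000100000
Step 1 - Invert all bits: 101111011111
Step 2 - Add 1: 101111011111 + 1
= 101111100000 (represents -1056)


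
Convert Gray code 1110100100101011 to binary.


Gray code: 1110100100101011
MSB stays the same: 1
Each subsequent bit = prev_binary XOR current_gray:
  B[1] = 1 XOR 1 = 0
  B[2] = 0 XOR 1 = 1
  B[3] = 1 XOR 0 = 1
  B[4] = 1 XOR 1 = 0
  B[5] = 0 XOR 0 = 0
  B[6] = 0 XOR 0 = 0
  B[7] = 0 XOR 1 = 1
  B[8] = 1 XOR 0 = 1
  B[9] = 1 XOR 0 = 1
  B[10] = 1 XOR 1 = 0
  B[11] = 0 XOR 0 = 0
  B[12] = 0 XOR 1 = 1
  B[13] = 1 XOR 0 = 1
  B[14] = 1 XOR 1 = 0
  B[15] = 0 XOR 1 = 1
= 1011000111001101 (45517 decimal)


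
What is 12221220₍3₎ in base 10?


Positional values (base 3):
  0 × 3^0 = 0 × 1 = 0
  2 × 3^1 = 2 × 3 = 6
  2 × 3^2 = 2 × 9 = 18
  1 × 3^3 = 1 × 27 = 27
  2 × 3^4 = 2 × 81 = 162
  2 × 3^5 = 2 × 243 = 486
  2 × 3^6 = 2 × 729 = 1458
  1 × 3^7 = 1 × 2187 = 2187
Sum = 0 + 6 + 18 + 27 + 162 + 486 + 1458 + 2187
= 4344


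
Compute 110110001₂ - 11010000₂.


Align and subtract column by column (LSB to MSB, borrowing when needed):
  110110001
- 011010000
  ---------
  col 0: (1 - 0 borrow-in) - 0 → 1 - 0 = 1, borrow out 0
  col 1: (0 - 0 borrow-in) - 0 → 0 - 0 = 0, borrow out 0
  col 2: (0 - 0 borrow-in) - 0 → 0 - 0 = 0, borrow out 0
  col 3: (0 - 0 borrow-in) - 0 → 0 - 0 = 0, borrow out 0
  col 4: (1 - 0 borrow-in) - 1 → 1 - 1 = 0, borrow out 0
  col 5: (1 - 0 borrow-in) - 0 → 1 - 0 = 1, borrow out 0
  col 6: (0 - 0 borrow-in) - 1 → borrow from next column: (0+2) - 1 = 1, borrow out 1
  col 7: (1 - 1 borrow-in) - 1 → borrow from next column: (0+2) - 1 = 1, borrow out 1
  col 8: (1 - 1 borrow-in) - 0 → 0 - 0 = 0, borrow out 0
Reading bits MSB→LSB: 011100001
Strip leading zeros: 11100001
= 11100001


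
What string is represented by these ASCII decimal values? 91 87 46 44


Codes (decimal): 91 87 46 44
Per-code ASCII lookup:
  91  (special character) → '['
  87  (range 65-90: uppercase, 87 - 65 = 22) → 'W'
  46  (special character) → '.'
  44  (special character) → ','
= '[W.,'


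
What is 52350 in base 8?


Divide by 8 repeatedly:
52350 ÷ 8 = 6543 remainder 6
6543 ÷ 8 = 817 remainder 7
817 ÷ 8 = 102 remainder 1
102 ÷ 8 = 12 remainder 6
12 ÷ 8 = 1 remainder 4
1 ÷ 8 = 0 remainder 1
Reading remainders bottom-up:
= 0o146176


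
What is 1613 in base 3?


Divide by 3 repeatedly:
1613 ÷ 3 = 537 remainder 2
537 ÷ 3 = 179 remainder 0
179 ÷ 3 = 59 remainder 2
59 ÷ 3 = 19 remainder 2
19 ÷ 3 = 6 remainder 1
6 ÷ 3 = 2 remainder 0
2 ÷ 3 = 0 remainder 2
Reading remainders bottom-up:
= 2012202


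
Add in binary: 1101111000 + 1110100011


Align and add column by column (LSB to MSB, carry propagating):
  01101111000
+ 01110100011
  -----------
  col 0: 0 + 1 + 0 (carry in) = 1 → bit 1, carry out 0
  col 1: 0 + 1 + 0 (carry in) = 1 → bit 1, carry out 0
  col 2: 0 + 0 + 0 (carry in) = 0 → bit 0, carry out 0
  col 3: 1 + 0 + 0 (carry in) = 1 → bit 1, carry out 0
  col 4: 1 + 0 + 0 (carry in) = 1 → bit 1, carry out 0
  col 5: 1 + 1 + 0 (carry in) = 2 → bit 0, carry out 1
  col 6: 1 + 0 + 1 (carry in) = 2 → bit 0, carry out 1
  col 7: 0 + 1 + 1 (carry in) = 2 → bit 0, carry out 1
  col 8: 1 + 1 + 1 (carry in) = 3 → bit 1, carry out 1
  col 9: 1 + 1 + 1 (carry in) = 3 → bit 1, carry out 1
  col 10: 0 + 0 + 1 (carry in) = 1 → bit 1, carry out 0
Reading bits MSB→LSB: 11100011011
Strip leading zeros: 11100011011
= 11100011011


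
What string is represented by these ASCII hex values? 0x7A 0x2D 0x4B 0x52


Codes (hex): 0x7A 0x2D 0x4B 0x52
Per-code ASCII lookup:
  0x7A = 122  (range 97-122: lowercase, 122 - 97 = 25) → 'z'
  0x2D = 45  (special character) → '-'
  0x4B = 75  (range 65-90: uppercase, 75 - 65 = 10) → 'K'
  0x52 = 82  (range 65-90: uppercase, 82 - 65 = 17) → 'R'
= 'z-KR'


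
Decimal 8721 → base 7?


Divide by 7 repeatedly:
8721 ÷ 7 = 1245 remainder 6
1245 ÷ 7 = 177 remainder 6
177 ÷ 7 = 25 remainder 2
25 ÷ 7 = 3 remainder 4
3 ÷ 7 = 0 remainder 3
Reading remainders bottom-up:
= 34266


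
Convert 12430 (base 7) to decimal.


Positional values (base 7):
  0 × 7^0 = 0 × 1 = 0
  3 × 7^1 = 3 × 7 = 21
  4 × 7^2 = 4 × 49 = 196
  2 × 7^3 = 2 × 343 = 686
  1 × 7^4 = 1 × 2401 = 2401
Sum = 0 + 21 + 196 + 686 + 2401
= 3304


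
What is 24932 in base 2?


Divide by 2 repeatedly:
24932 ÷ 2 = 12466 remainder 0
12466 ÷ 2 = 6233 remainder 0
6233 ÷ 2 = 3116 remainder 1
3116 ÷ 2 = 1558 remainder 0
1558 ÷ 2 = 779 remainder 0
779 ÷ 2 = 389 remainder 1
389 ÷ 2 = 194 remainder 1
194 ÷ 2 = 97 remainder 0
97 ÷ 2 = 48 remainder 1
48 ÷ 2 = 24 remainder 0
24 ÷ 2 = 12 remainder 0
12 ÷ 2 = 6 remainder 0
6 ÷ 2 = 3 remainder 0
3 ÷ 2 = 1 remainder 1
1 ÷ 2 = 0 remainder 1
Reading remainders bottom-up:
= 110000101100100


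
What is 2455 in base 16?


Divide by 16 repeatedly:
2455 ÷ 16 = 153 remainder 7 (7)
153 ÷ 16 = 9 remainder 9 (9)
9 ÷ 16 = 0 remainder 9 (9)
Reading remainders bottom-up:
= 0x997


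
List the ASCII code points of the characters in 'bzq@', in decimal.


String: 'bzq@'  (4 characters)
Per-character ASCII lookup:
  'b': lowercase starts at 97: 'b' = 97 + 1 = 98
  'z': lowercase starts at 97: 'z' = 97 + 25 = 122
  'q': lowercase starts at 97: 'q' = 97 + 16 = 113
  '@': special character: '@' = 64
= 98 122 113 64


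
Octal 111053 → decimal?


Positional values:
Position 0: 3 × 8^0 = 3
Position 1: 5 × 8^1 = 40
Position 2: 0 × 8^2 = 0
Position 3: 1 × 8^3 = 512
Position 4: 1 × 8^4 = 4096
Position 5: 1 × 8^5 = 32768
Sum = 3 + 40 + 0 + 512 + 4096 + 32768
= 37419


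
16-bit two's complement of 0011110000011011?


Original: 0011110000011011
Step 1 - Invert all bits: 1100001111100100
Step 2 - Add 1: 1100001111100100 + 1
= 1100001111100101 (represents -15387)


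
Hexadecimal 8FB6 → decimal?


Positional values:
Position 0: 6 × 16^0 = 6 × 1 = 6
Position 1: B × 16^1 = 11 × 16 = 176
Position 2: F × 16^2 = 15 × 256 = 3840
Position 3: 8 × 16^3 = 8 × 4096 = 32768
Sum = 6 + 176 + 3840 + 32768
= 36790


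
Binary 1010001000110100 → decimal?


Positional values:
Bit 2: 1 × 2^2 = 4
Bit 4: 1 × 2^4 = 16
Bit 5: 1 × 2^5 = 32
Bit 9: 1 × 2^9 = 512
Bit 13: 1 × 2^13 = 8192
Bit 15: 1 × 2^15 = 32768
Sum = 4 + 16 + 32 + 512 + 8192 + 32768
= 41524


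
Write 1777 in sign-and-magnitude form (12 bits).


Sign bit: 0 (positive)
Magnitude: 1777 = 11011110001
= 011011110001


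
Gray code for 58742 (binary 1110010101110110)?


Binary: 1110010101110110
Gray code: G = B XOR (B >> 1)
B >> 1 = 0111001010111011
1110010101110110 XOR 0111001010111011:
  1 XOR 0 = 1
  1 XOR 1 = 0
  1 XOR 1 = 0
  0 XOR 1 = 1
  0 XOR 0 = 0
  1 XOR 0 = 1
  0 XOR 1 = 1
  1 XOR 0 = 1
  0 XOR 1 = 1
  1 XOR 0 = 1
  1 XOR 1 = 0
  1 XOR 1 = 0
  0 XOR 1 = 1
  1 XOR 0 = 1
  1 XOR 1 = 0
  0 XOR 1 = 1
= 1001011111001101


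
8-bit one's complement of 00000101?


Original: 00000101
Invert all bits:
  bit 0: 0 → 1
  bit 1: 0 → 1
  bit 2: 0 → 1
  bit 3: 0 → 1
  bit 4: 0 → 1
  bit 5: 1 → 0
  bit 6: 0 → 1
  bit 7: 1 → 0
= 11111010


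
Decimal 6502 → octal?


Divide by 8 repeatedly:
6502 ÷ 8 = 812 remainder 6
812 ÷ 8 = 101 remainder 4
101 ÷ 8 = 12 remainder 5
12 ÷ 8 = 1 remainder 4
1 ÷ 8 = 0 remainder 1
Reading remainders bottom-up:
= 0o14546


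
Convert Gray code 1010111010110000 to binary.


Gray code: 1010111010110000
MSB stays the same: 1
Each subsequent bit = prev_binary XOR current_gray:
  B[1] = 1 XOR 0 = 1
  B[2] = 1 XOR 1 = 0
  B[3] = 0 XOR 0 = 0
  B[4] = 0 XOR 1 = 1
  B[5] = 1 XOR 1 = 0
  B[6] = 0 XOR 1 = 1
  B[7] = 1 XOR 0 = 1
  B[8] = 1 XOR 1 = 0
  B[9] = 0 XOR 0 = 0
  B[10] = 0 XOR 1 = 1
  B[11] = 1 XOR 1 = 0
  B[12] = 0 XOR 0 = 0
  B[13] = 0 XOR 0 = 0
  B[14] = 0 XOR 0 = 0
  B[15] = 0 XOR 0 = 0
= 1100101100100000 (52000 decimal)


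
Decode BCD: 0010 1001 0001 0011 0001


Each 4-bit group → digit:
  0010 → 2
  1001 → 9
  0001 → 1
  0011 → 3
  0001 → 1
= 29131


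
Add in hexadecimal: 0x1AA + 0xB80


Align and add column by column (LSB to MSB, each column mod 16 with carry):
  01AA
+ 0B80
  ----
  col 0: A(10) + 0(0) + 0 (carry in) = 10 → A(10), carry out 0
  col 1: A(10) + 8(8) + 0 (carry in) = 18 → 2(2), carry out 1
  col 2: 1(1) + B(11) + 1 (carry in) = 13 → D(13), carry out 0
  col 3: 0(0) + 0(0) + 0 (carry in) = 0 → 0(0), carry out 0
Reading digits MSB→LSB: 0D2A
Strip leading zeros: D2A
= 0xD2A


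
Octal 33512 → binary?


Each octal digit → 3 binary bits:
  3 = 011
  3 = 011
  5 = 101
  1 = 001
  2 = 010
Concatenate: 011 011 101 001 010
= 011011101001010


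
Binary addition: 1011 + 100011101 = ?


Align and add column by column (LSB to MSB, carry propagating):
  0000001011
+ 0100011101
  ----------
  col 0: 1 + 1 + 0 (carry in) = 2 → bit 0, carry out 1
  col 1: 1 + 0 + 1 (carry in) = 2 → bit 0, carry out 1
  col 2: 0 + 1 + 1 (carry in) = 2 → bit 0, carry out 1
  col 3: 1 + 1 + 1 (carry in) = 3 → bit 1, carry out 1
  col 4: 0 + 1 + 1 (carry in) = 2 → bit 0, carry out 1
  col 5: 0 + 0 + 1 (carry in) = 1 → bit 1, carry out 0
  col 6: 0 + 0 + 0 (carry in) = 0 → bit 0, carry out 0
  col 7: 0 + 0 + 0 (carry in) = 0 → bit 0, carry out 0
  col 8: 0 + 1 + 0 (carry in) = 1 → bit 1, carry out 0
  col 9: 0 + 0 + 0 (carry in) = 0 → bit 0, carry out 0
Reading bits MSB→LSB: 0100101000
Strip leading zeros: 100101000
= 100101000


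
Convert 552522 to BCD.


Each digit → 4-bit binary:
  5 → 0101
  5 → 0101
  2 → 0010
  5 → 0101
  2 → 0010
  2 → 0010
= 0101 0101 0010 0101 0010 0010


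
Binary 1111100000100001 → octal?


Group into 3-bit groups: 001111100000100001
  001 = 1
  111 = 7
  100 = 4
  000 = 0
  100 = 4
  001 = 1
= 0o174041


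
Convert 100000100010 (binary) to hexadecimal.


Group into 4-bit nibbles: 100000100010
  1000 = 8
  0010 = 2
  0010 = 2
= 0x822


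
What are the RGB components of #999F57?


Hex: #999F57
R = 99₁₆ = 153
G = 9F₁₆ = 159
B = 57₁₆ = 87
= RGB(153, 159, 87)


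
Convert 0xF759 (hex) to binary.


Each hex digit → 4 binary bits:
  F = 1111
  7 = 0111
  5 = 0101
  9 = 1001
Concatenate: 1111 0111 0101 1001
= 1111011101011001


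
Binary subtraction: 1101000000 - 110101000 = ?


Align and subtract column by column (LSB to MSB, borrowing when needed):
  1101000000
- 0110101000
  ----------
  col 0: (0 - 0 borrow-in) - 0 → 0 - 0 = 0, borrow out 0
  col 1: (0 - 0 borrow-in) - 0 → 0 - 0 = 0, borrow out 0
  col 2: (0 - 0 borrow-in) - 0 → 0 - 0 = 0, borrow out 0
  col 3: (0 - 0 borrow-in) - 1 → borrow from next column: (0+2) - 1 = 1, borrow out 1
  col 4: (0 - 1 borrow-in) - 0 → borrow from next column: (-1+2) - 0 = 1, borrow out 1
  col 5: (0 - 1 borrow-in) - 1 → borrow from next column: (-1+2) - 1 = 0, borrow out 1
  col 6: (1 - 1 borrow-in) - 0 → 0 - 0 = 0, borrow out 0
  col 7: (0 - 0 borrow-in) - 1 → borrow from next column: (0+2) - 1 = 1, borrow out 1
  col 8: (1 - 1 borrow-in) - 1 → borrow from next column: (0+2) - 1 = 1, borrow out 1
  col 9: (1 - 1 borrow-in) - 0 → 0 - 0 = 0, borrow out 0
Reading bits MSB→LSB: 0110011000
Strip leading zeros: 110011000
= 110011000


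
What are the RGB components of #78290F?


Hex: #78290F
R = 78₁₆ = 120
G = 29₁₆ = 41
B = 0F₁₆ = 15
= RGB(120, 41, 15)


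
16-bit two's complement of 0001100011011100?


Original: 0001100011011100
Step 1 - Invert all bits: 1110011100100011
Step 2 - Add 1: 1110011100100011 + 1
= 1110011100100100 (represents -6364)


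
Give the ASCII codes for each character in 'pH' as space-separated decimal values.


String: 'pH'  (2 characters)
Per-character ASCII lookup:
  'p': lowercase starts at 97: 'p' = 97 + 15 = 112
  'H': uppercase starts at 65: 'H' = 65 + 7 = 72
= 112 72


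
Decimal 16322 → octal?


Divide by 8 repeatedly:
16322 ÷ 8 = 2040 remainder 2
2040 ÷ 8 = 255 remainder 0
255 ÷ 8 = 31 remainder 7
31 ÷ 8 = 3 remainder 7
3 ÷ 8 = 0 remainder 3
Reading remainders bottom-up:
= 0o37702


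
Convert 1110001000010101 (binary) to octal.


Group into 3-bit groups: 001110001000010101
  001 = 1
  110 = 6
  001 = 1
  000 = 0
  010 = 2
  101 = 5
= 0o161025


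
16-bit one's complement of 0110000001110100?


Original: 0110000001110100
Invert all bits:
  bit 0: 0 → 1
  bit 1: 1 → 0
  bit 2: 1 → 0
  bit 3: 0 → 1
  bit 4: 0 → 1
  bit 5: 0 → 1
  bit 6: 0 → 1
  bit 7: 0 → 1
  bit 8: 0 → 1
  bit 9: 1 → 0
  bit 10: 1 → 0
  bit 11: 1 → 0
  bit 12: 0 → 1
  bit 13: 1 → 0
  bit 14: 0 → 1
  bit 15: 0 → 1
= 1001111110001011


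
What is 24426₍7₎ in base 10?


Positional values (base 7):
  6 × 7^0 = 6 × 1 = 6
  2 × 7^1 = 2 × 7 = 14
  4 × 7^2 = 4 × 49 = 196
  4 × 7^3 = 4 × 343 = 1372
  2 × 7^4 = 2 × 2401 = 4802
Sum = 6 + 14 + 196 + 1372 + 4802
= 6390


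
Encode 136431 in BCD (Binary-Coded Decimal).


Each digit → 4-bit binary:
  1 → 0001
  3 → 0011
  6 → 0110
  4 → 0100
  3 → 0011
  1 → 0001
= 0001 0011 0110 0100 0011 0001


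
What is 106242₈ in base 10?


Positional values:
Position 0: 2 × 8^0 = 2
Position 1: 4 × 8^1 = 32
Position 2: 2 × 8^2 = 128
Position 3: 6 × 8^3 = 3072
Position 4: 0 × 8^4 = 0
Position 5: 1 × 8^5 = 32768
Sum = 2 + 32 + 128 + 3072 + 0 + 32768
= 36002


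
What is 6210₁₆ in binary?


Each hex digit → 4 binary bits:
  6 = 0110
  2 = 0010
  1 = 0001
  0 = 0000
Concatenate: 0110 0010 0001 0000
= 0110001000010000


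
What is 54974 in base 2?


Divide by 2 repeatedly:
54974 ÷ 2 = 27487 remainder 0
27487 ÷ 2 = 13743 remainder 1
13743 ÷ 2 = 6871 remainder 1
6871 ÷ 2 = 3435 remainder 1
3435 ÷ 2 = 1717 remainder 1
1717 ÷ 2 = 858 remainder 1
858 ÷ 2 = 429 remainder 0
429 ÷ 2 = 214 remainder 1
214 ÷ 2 = 107 remainder 0
107 ÷ 2 = 53 remainder 1
53 ÷ 2 = 26 remainder 1
26 ÷ 2 = 13 remainder 0
13 ÷ 2 = 6 remainder 1
6 ÷ 2 = 3 remainder 0
3 ÷ 2 = 1 remainder 1
1 ÷ 2 = 0 remainder 1
Reading remainders bottom-up:
= 1101011010111110


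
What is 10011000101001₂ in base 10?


Positional values:
Bit 0: 1 × 2^0 = 1
Bit 3: 1 × 2^3 = 8
Bit 5: 1 × 2^5 = 32
Bit 9: 1 × 2^9 = 512
Bit 10: 1 × 2^10 = 1024
Bit 13: 1 × 2^13 = 8192
Sum = 1 + 8 + 32 + 512 + 1024 + 8192
= 9769


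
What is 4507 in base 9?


Divide by 9 repeatedly:
4507 ÷ 9 = 500 remainder 7
500 ÷ 9 = 55 remainder 5
55 ÷ 9 = 6 remainder 1
6 ÷ 9 = 0 remainder 6
Reading remainders bottom-up:
= 6157


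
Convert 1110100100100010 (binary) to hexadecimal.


Group into 4-bit nibbles: 1110100100100010
  1110 = E
  1001 = 9
  0010 = 2
  0010 = 2
= 0xE922


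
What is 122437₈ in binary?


Each octal digit → 3 binary bits:
  1 = 001
  2 = 010
  2 = 010
  4 = 100
  3 = 011
  7 = 111
Concatenate: 001 010 010 100 011 111
= 001010010100011111


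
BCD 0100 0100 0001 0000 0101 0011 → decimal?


Each 4-bit group → digit:
  0100 → 4
  0100 → 4
  0001 → 1
  0000 → 0
  0101 → 5
  0011 → 3
= 441053


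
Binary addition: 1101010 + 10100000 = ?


Align and add column by column (LSB to MSB, carry propagating):
  001101010
+ 010100000
  ---------
  col 0: 0 + 0 + 0 (carry in) = 0 → bit 0, carry out 0
  col 1: 1 + 0 + 0 (carry in) = 1 → bit 1, carry out 0
  col 2: 0 + 0 + 0 (carry in) = 0 → bit 0, carry out 0
  col 3: 1 + 0 + 0 (carry in) = 1 → bit 1, carry out 0
  col 4: 0 + 0 + 0 (carry in) = 0 → bit 0, carry out 0
  col 5: 1 + 1 + 0 (carry in) = 2 → bit 0, carry out 1
  col 6: 1 + 0 + 1 (carry in) = 2 → bit 0, carry out 1
  col 7: 0 + 1 + 1 (carry in) = 2 → bit 0, carry out 1
  col 8: 0 + 0 + 1 (carry in) = 1 → bit 1, carry out 0
Reading bits MSB→LSB: 100001010
Strip leading zeros: 100001010
= 100001010


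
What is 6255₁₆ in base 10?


Positional values:
Position 0: 5 × 16^0 = 5 × 1 = 5
Position 1: 5 × 16^1 = 5 × 16 = 80
Position 2: 2 × 16^2 = 2 × 256 = 512
Position 3: 6 × 16^3 = 6 × 4096 = 24576
Sum = 5 + 80 + 512 + 24576
= 25173


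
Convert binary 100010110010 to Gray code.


Binary: 100010110010
Gray code: G = B XOR (B >> 1)
B >> 1 = 010001011001
100010110010 XOR 010001011001:
  1 XOR 0 = 1
  0 XOR 1 = 1
  0 XOR 0 = 0
  0 XOR 0 = 0
  1 XOR 0 = 1
  0 XOR 1 = 1
  1 XOR 0 = 1
  1 XOR 1 = 0
  0 XOR 1 = 1
  0 XOR 0 = 0
  1 XOR 0 = 1
  0 XOR 1 = 1
= 110011101011


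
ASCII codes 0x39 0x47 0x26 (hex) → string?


Codes (hex): 0x39 0x47 0x26
Per-code ASCII lookup:
  0x39 = 57  (range 48-57: digits, 57 - 48 = 9) → '9'
  0x47 = 71  (range 65-90: uppercase, 71 - 65 = 6) → 'G'
  0x26 = 38  (special character) → '&'
= '9G&'


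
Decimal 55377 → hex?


Divide by 16 repeatedly:
55377 ÷ 16 = 3461 remainder 1 (1)
3461 ÷ 16 = 216 remainder 5 (5)
216 ÷ 16 = 13 remainder 8 (8)
13 ÷ 16 = 0 remainder 13 (D)
Reading remainders bottom-up:
= 0xD851


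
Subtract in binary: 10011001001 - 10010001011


Align and subtract column by column (LSB to MSB, borrowing when needed):
  10011001001
- 10010001011
  -----------
  col 0: (1 - 0 borrow-in) - 1 → 1 - 1 = 0, borrow out 0
  col 1: (0 - 0 borrow-in) - 1 → borrow from next column: (0+2) - 1 = 1, borrow out 1
  col 2: (0 - 1 borrow-in) - 0 → borrow from next column: (-1+2) - 0 = 1, borrow out 1
  col 3: (1 - 1 borrow-in) - 1 → borrow from next column: (0+2) - 1 = 1, borrow out 1
  col 4: (0 - 1 borrow-in) - 0 → borrow from next column: (-1+2) - 0 = 1, borrow out 1
  col 5: (0 - 1 borrow-in) - 0 → borrow from next column: (-1+2) - 0 = 1, borrow out 1
  col 6: (1 - 1 borrow-in) - 0 → 0 - 0 = 0, borrow out 0
  col 7: (1 - 0 borrow-in) - 1 → 1 - 1 = 0, borrow out 0
  col 8: (0 - 0 borrow-in) - 0 → 0 - 0 = 0, borrow out 0
  col 9: (0 - 0 borrow-in) - 0 → 0 - 0 = 0, borrow out 0
  col 10: (1 - 0 borrow-in) - 1 → 1 - 1 = 0, borrow out 0
Reading bits MSB→LSB: 00000111110
Strip leading zeros: 111110
= 111110


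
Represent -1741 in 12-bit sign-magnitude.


Sign bit: 1 (negative)
Magnitude: 1741 = 11011001101
= 111011001101


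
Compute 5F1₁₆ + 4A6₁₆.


Align and add column by column (LSB to MSB, each column mod 16 with carry):
  05F1
+ 04A6
  ----
  col 0: 1(1) + 6(6) + 0 (carry in) = 7 → 7(7), carry out 0
  col 1: F(15) + A(10) + 0 (carry in) = 25 → 9(9), carry out 1
  col 2: 5(5) + 4(4) + 1 (carry in) = 10 → A(10), carry out 0
  col 3: 0(0) + 0(0) + 0 (carry in) = 0 → 0(0), carry out 0
Reading digits MSB→LSB: 0A97
Strip leading zeros: A97
= 0xA97


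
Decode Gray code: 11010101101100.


Gray code: 11010101101100
MSB stays the same: 1
Each subsequent bit = prev_binary XOR current_gray:
  B[1] = 1 XOR 1 = 0
  B[2] = 0 XOR 0 = 0
  B[3] = 0 XOR 1 = 1
  B[4] = 1 XOR 0 = 1
  B[5] = 1 XOR 1 = 0
  B[6] = 0 XOR 0 = 0
  B[7] = 0 XOR 1 = 1
  B[8] = 1 XOR 1 = 0
  B[9] = 0 XOR 0 = 0
  B[10] = 0 XOR 1 = 1
  B[11] = 1 XOR 1 = 0
  B[12] = 0 XOR 0 = 0
  B[13] = 0 XOR 0 = 0
= 10011001001000 (9800 decimal)


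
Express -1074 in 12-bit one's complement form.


Original: 010000110010
Invert all bits:
  bit 0: 0 → 1
  bit 1: 1 → 0
  bit 2: 0 → 1
  bit 3: 0 → 1
  bit 4: 0 → 1
  bit 5: 0 → 1
  bit 6: 1 → 0
  bit 7: 1 → 0
  bit 8: 0 → 1
  bit 9: 0 → 1
  bit 10: 1 → 0
  bit 11: 0 → 1
= 101111001101


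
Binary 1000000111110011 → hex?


Group into 4-bit nibbles: 1000000111110011
  1000 = 8
  0001 = 1
  1111 = F
  0011 = 3
= 0x81F3


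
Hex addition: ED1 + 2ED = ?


Align and add column by column (LSB to MSB, each column mod 16 with carry):
  0ED1
+ 02ED
  ----
  col 0: 1(1) + D(13) + 0 (carry in) = 14 → E(14), carry out 0
  col 1: D(13) + E(14) + 0 (carry in) = 27 → B(11), carry out 1
  col 2: E(14) + 2(2) + 1 (carry in) = 17 → 1(1), carry out 1
  col 3: 0(0) + 0(0) + 1 (carry in) = 1 → 1(1), carry out 0
Reading digits MSB→LSB: 11BE
Strip leading zeros: 11BE
= 0x11BE


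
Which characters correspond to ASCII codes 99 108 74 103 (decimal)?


Codes (decimal): 99 108 74 103
Per-code ASCII lookup:
  99  (range 97-122: lowercase, 99 - 97 = 2) → 'c'
  108  (range 97-122: lowercase, 108 - 97 = 11) → 'l'
  74  (range 65-90: uppercase, 74 - 65 = 9) → 'J'
  103  (range 97-122: lowercase, 103 - 97 = 6) → 'g'
= 'clJg'


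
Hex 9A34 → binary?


Each hex digit → 4 binary bits:
  9 = 1001
  A = 1010
  3 = 0011
  4 = 0100
Concatenate: 1001 1010 0011 0100
= 1001101000110100


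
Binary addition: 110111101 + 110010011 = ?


Align and add column by column (LSB to MSB, carry propagating):
  0110111101
+ 0110010011
  ----------
  col 0: 1 + 1 + 0 (carry in) = 2 → bit 0, carry out 1
  col 1: 0 + 1 + 1 (carry in) = 2 → bit 0, carry out 1
  col 2: 1 + 0 + 1 (carry in) = 2 → bit 0, carry out 1
  col 3: 1 + 0 + 1 (carry in) = 2 → bit 0, carry out 1
  col 4: 1 + 1 + 1 (carry in) = 3 → bit 1, carry out 1
  col 5: 1 + 0 + 1 (carry in) = 2 → bit 0, carry out 1
  col 6: 0 + 0 + 1 (carry in) = 1 → bit 1, carry out 0
  col 7: 1 + 1 + 0 (carry in) = 2 → bit 0, carry out 1
  col 8: 1 + 1 + 1 (carry in) = 3 → bit 1, carry out 1
  col 9: 0 + 0 + 1 (carry in) = 1 → bit 1, carry out 0
Reading bits MSB→LSB: 1101010000
Strip leading zeros: 1101010000
= 1101010000


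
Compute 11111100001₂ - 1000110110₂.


Align and subtract column by column (LSB to MSB, borrowing when needed):
  11111100001
- 01000110110
  -----------
  col 0: (1 - 0 borrow-in) - 0 → 1 - 0 = 1, borrow out 0
  col 1: (0 - 0 borrow-in) - 1 → borrow from next column: (0+2) - 1 = 1, borrow out 1
  col 2: (0 - 1 borrow-in) - 1 → borrow from next column: (-1+2) - 1 = 0, borrow out 1
  col 3: (0 - 1 borrow-in) - 0 → borrow from next column: (-1+2) - 0 = 1, borrow out 1
  col 4: (0 - 1 borrow-in) - 1 → borrow from next column: (-1+2) - 1 = 0, borrow out 1
  col 5: (1 - 1 borrow-in) - 1 → borrow from next column: (0+2) - 1 = 1, borrow out 1
  col 6: (1 - 1 borrow-in) - 0 → 0 - 0 = 0, borrow out 0
  col 7: (1 - 0 borrow-in) - 0 → 1 - 0 = 1, borrow out 0
  col 8: (1 - 0 borrow-in) - 0 → 1 - 0 = 1, borrow out 0
  col 9: (1 - 0 borrow-in) - 1 → 1 - 1 = 0, borrow out 0
  col 10: (1 - 0 borrow-in) - 0 → 1 - 0 = 1, borrow out 0
Reading bits MSB→LSB: 10110101011
Strip leading zeros: 10110101011
= 10110101011


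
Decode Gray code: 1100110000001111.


Gray code: 1100110000001111
MSB stays the same: 1
Each subsequent bit = prev_binary XOR current_gray:
  B[1] = 1 XOR 1 = 0
  B[2] = 0 XOR 0 = 0
  B[3] = 0 XOR 0 = 0
  B[4] = 0 XOR 1 = 1
  B[5] = 1 XOR 1 = 0
  B[6] = 0 XOR 0 = 0
  B[7] = 0 XOR 0 = 0
  B[8] = 0 XOR 0 = 0
  B[9] = 0 XOR 0 = 0
  B[10] = 0 XOR 0 = 0
  B[11] = 0 XOR 0 = 0
  B[12] = 0 XOR 1 = 1
  B[13] = 1 XOR 1 = 0
  B[14] = 0 XOR 1 = 1
  B[15] = 1 XOR 1 = 0
= 1000100000001010 (34826 decimal)


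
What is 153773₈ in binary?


Each octal digit → 3 binary bits:
  1 = 001
  5 = 101
  3 = 011
  7 = 111
  7 = 111
  3 = 011
Concatenate: 001 101 011 111 111 011
= 001101011111111011


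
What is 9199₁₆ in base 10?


Positional values:
Position 0: 9 × 16^0 = 9 × 1 = 9
Position 1: 9 × 16^1 = 9 × 16 = 144
Position 2: 1 × 16^2 = 1 × 256 = 256
Position 3: 9 × 16^3 = 9 × 4096 = 36864
Sum = 9 + 144 + 256 + 36864
= 37273


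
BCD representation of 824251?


Each digit → 4-bit binary:
  8 → 1000
  2 → 0010
  4 → 0100
  2 → 0010
  5 → 0101
  1 → 0001
= 1000 0010 0100 0010 0101 0001


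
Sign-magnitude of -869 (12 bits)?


Sign bit: 1 (negative)
Magnitude: 869 = 01101100101
= 101101100101


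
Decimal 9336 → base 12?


Divide by 12 repeatedly:
9336 ÷ 12 = 778 remainder 0
778 ÷ 12 = 64 remainder 10
64 ÷ 12 = 5 remainder 4
5 ÷ 12 = 0 remainder 5
Reading remainders bottom-up:
= 54A0


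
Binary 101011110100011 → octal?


Group into 3-bit groups: 101011110100011
  101 = 5
  011 = 3
  110 = 6
  100 = 4
  011 = 3
= 0o53643


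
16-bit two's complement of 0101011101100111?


Original: 0101011101100111
Step 1 - Invert all bits: 1010100010011000
Step 2 - Add 1: 1010100010011000 + 1
= 1010100010011001 (represents -22375)


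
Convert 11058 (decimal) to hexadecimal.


Divide by 16 repeatedly:
11058 ÷ 16 = 691 remainder 2 (2)
691 ÷ 16 = 43 remainder 3 (3)
43 ÷ 16 = 2 remainder 11 (B)
2 ÷ 16 = 0 remainder 2 (2)
Reading remainders bottom-up:
= 0x2B32


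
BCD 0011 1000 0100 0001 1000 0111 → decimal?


Each 4-bit group → digit:
  0011 → 3
  1000 → 8
  0100 → 4
  0001 → 1
  1000 → 8
  0111 → 7
= 384187


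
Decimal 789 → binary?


Divide by 2 repeatedly:
789 ÷ 2 = 394 remainder 1
394 ÷ 2 = 197 remainder 0
197 ÷ 2 = 98 remainder 1
98 ÷ 2 = 49 remainder 0
49 ÷ 2 = 24 remainder 1
24 ÷ 2 = 12 remainder 0
12 ÷ 2 = 6 remainder 0
6 ÷ 2 = 3 remainder 0
3 ÷ 2 = 1 remainder 1
1 ÷ 2 = 0 remainder 1
Reading remainders bottom-up:
= 1100010101


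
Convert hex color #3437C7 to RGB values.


Hex: #3437C7
R = 34₁₆ = 52
G = 37₁₆ = 55
B = C7₁₆ = 199
= RGB(52, 55, 199)


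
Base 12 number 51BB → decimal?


Positional values (base 12):
  B × 12^0 = 11 × 1 = 11
  B × 12^1 = 11 × 12 = 132
  1 × 12^2 = 1 × 144 = 144
  5 × 12^3 = 5 × 1728 = 8640
Sum = 11 + 132 + 144 + 8640
= 8927


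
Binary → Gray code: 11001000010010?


Binary: 11001000010010
Gray code: G = B XOR (B >> 1)
B >> 1 = 01100100001001
11001000010010 XOR 01100100001001:
  1 XOR 0 = 1
  1 XOR 1 = 0
  0 XOR 1 = 1
  0 XOR 0 = 0
  1 XOR 0 = 1
  0 XOR 1 = 1
  0 XOR 0 = 0
  0 XOR 0 = 0
  0 XOR 0 = 0
  1 XOR 0 = 1
  0 XOR 1 = 1
  0 XOR 0 = 0
  1 XOR 0 = 1
  0 XOR 1 = 1
= 10101100011011


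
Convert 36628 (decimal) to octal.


Divide by 8 repeatedly:
36628 ÷ 8 = 4578 remainder 4
4578 ÷ 8 = 572 remainder 2
572 ÷ 8 = 71 remainder 4
71 ÷ 8 = 8 remainder 7
8 ÷ 8 = 1 remainder 0
1 ÷ 8 = 0 remainder 1
Reading remainders bottom-up:
= 0o107424


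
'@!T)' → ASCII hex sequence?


String: '@!T)'  (4 characters)
Per-character ASCII lookup:
  '@': special character: '@' = 64 → 0x40
  '!': special character: '!' = 33 → 0x21
  'T': uppercase starts at 65: 'T' = 65 + 19 = 84 → 0x54
  ')': special character: ')' = 41 → 0x29
= 0x40 0x21 0x54 0x29


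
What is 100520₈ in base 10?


Positional values:
Position 0: 0 × 8^0 = 0
Position 1: 2 × 8^1 = 16
Position 2: 5 × 8^2 = 320
Position 3: 0 × 8^3 = 0
Position 4: 0 × 8^4 = 0
Position 5: 1 × 8^5 = 32768
Sum = 0 + 16 + 320 + 0 + 0 + 32768
= 33104


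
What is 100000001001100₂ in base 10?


Positional values:
Bit 2: 1 × 2^2 = 4
Bit 3: 1 × 2^3 = 8
Bit 6: 1 × 2^6 = 64
Bit 14: 1 × 2^14 = 16384
Sum = 4 + 8 + 64 + 16384
= 16460


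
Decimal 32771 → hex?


Divide by 16 repeatedly:
32771 ÷ 16 = 2048 remainder 3 (3)
2048 ÷ 16 = 128 remainder 0 (0)
128 ÷ 16 = 8 remainder 0 (0)
8 ÷ 16 = 0 remainder 8 (8)
Reading remainders bottom-up:
= 0x8003


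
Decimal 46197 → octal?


Divide by 8 repeatedly:
46197 ÷ 8 = 5774 remainder 5
5774 ÷ 8 = 721 remainder 6
721 ÷ 8 = 90 remainder 1
90 ÷ 8 = 11 remainder 2
11 ÷ 8 = 1 remainder 3
1 ÷ 8 = 0 remainder 1
Reading remainders bottom-up:
= 0o132165


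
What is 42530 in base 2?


Divide by 2 repeatedly:
42530 ÷ 2 = 21265 remainder 0
21265 ÷ 2 = 10632 remainder 1
10632 ÷ 2 = 5316 remainder 0
5316 ÷ 2 = 2658 remainder 0
2658 ÷ 2 = 1329 remainder 0
1329 ÷ 2 = 664 remainder 1
664 ÷ 2 = 332 remainder 0
332 ÷ 2 = 166 remainder 0
166 ÷ 2 = 83 remainder 0
83 ÷ 2 = 41 remainder 1
41 ÷ 2 = 20 remainder 1
20 ÷ 2 = 10 remainder 0
10 ÷ 2 = 5 remainder 0
5 ÷ 2 = 2 remainder 1
2 ÷ 2 = 1 remainder 0
1 ÷ 2 = 0 remainder 1
Reading remainders bottom-up:
= 1010011000100010


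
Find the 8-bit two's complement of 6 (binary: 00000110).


Original: 00000110
Step 1 - Invert all bits: 11111001
Step 2 - Add 1: 11111001 + 1
= 11111010 (represents -6)


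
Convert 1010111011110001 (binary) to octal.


Group into 3-bit groups: 001010111011110001
  001 = 1
  010 = 2
  111 = 7
  011 = 3
  110 = 6
  001 = 1
= 0o127361


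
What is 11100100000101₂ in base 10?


Positional values:
Bit 0: 1 × 2^0 = 1
Bit 2: 1 × 2^2 = 4
Bit 8: 1 × 2^8 = 256
Bit 11: 1 × 2^11 = 2048
Bit 12: 1 × 2^12 = 4096
Bit 13: 1 × 2^13 = 8192
Sum = 1 + 4 + 256 + 2048 + 4096 + 8192
= 14597


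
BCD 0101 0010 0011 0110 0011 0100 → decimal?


Each 4-bit group → digit:
  0101 → 5
  0010 → 2
  0011 → 3
  0110 → 6
  0011 → 3
  0100 → 4
= 523634


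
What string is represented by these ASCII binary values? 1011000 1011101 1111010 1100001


Codes (binary): 1011000 1011101 1111010 1100001
Per-code ASCII lookup:
  1011000 = 88  (range 65-90: uppercase, 88 - 65 = 23) → 'X'
  1011101 = 93  (special character) → ']'
  1111010 = 122  (range 97-122: lowercase, 122 - 97 = 25) → 'z'
  1100001 = 97  (range 97-122: lowercase, 97 - 97 = 0) → 'a'
= 'X]za'


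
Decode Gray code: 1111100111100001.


Gray code: 1111100111100001
MSB stays the same: 1
Each subsequent bit = prev_binary XOR current_gray:
  B[1] = 1 XOR 1 = 0
  B[2] = 0 XOR 1 = 1
  B[3] = 1 XOR 1 = 0
  B[4] = 0 XOR 1 = 1
  B[5] = 1 XOR 0 = 1
  B[6] = 1 XOR 0 = 1
  B[7] = 1 XOR 1 = 0
  B[8] = 0 XOR 1 = 1
  B[9] = 1 XOR 1 = 0
  B[10] = 0 XOR 1 = 1
  B[11] = 1 XOR 0 = 1
  B[12] = 1 XOR 0 = 1
  B[13] = 1 XOR 0 = 1
  B[14] = 1 XOR 0 = 1
  B[15] = 1 XOR 1 = 0
= 1010111010111110 (44734 decimal)


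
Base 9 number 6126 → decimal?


Positional values (base 9):
  6 × 9^0 = 6 × 1 = 6
  2 × 9^1 = 2 × 9 = 18
  1 × 9^2 = 1 × 81 = 81
  6 × 9^3 = 6 × 729 = 4374
Sum = 6 + 18 + 81 + 4374
= 4479


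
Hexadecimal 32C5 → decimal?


Positional values:
Position 0: 5 × 16^0 = 5 × 1 = 5
Position 1: C × 16^1 = 12 × 16 = 192
Position 2: 2 × 16^2 = 2 × 256 = 512
Position 3: 3 × 16^3 = 3 × 4096 = 12288
Sum = 5 + 192 + 512 + 12288
= 12997


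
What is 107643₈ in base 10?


Positional values:
Position 0: 3 × 8^0 = 3
Position 1: 4 × 8^1 = 32
Position 2: 6 × 8^2 = 384
Position 3: 7 × 8^3 = 3584
Position 4: 0 × 8^4 = 0
Position 5: 1 × 8^5 = 32768
Sum = 3 + 32 + 384 + 3584 + 0 + 32768
= 36771


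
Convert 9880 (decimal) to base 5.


Divide by 5 repeatedly:
9880 ÷ 5 = 1976 remainder 0
1976 ÷ 5 = 395 remainder 1
395 ÷ 5 = 79 remainder 0
79 ÷ 5 = 15 remainder 4
15 ÷ 5 = 3 remainder 0
3 ÷ 5 = 0 remainder 3
Reading remainders bottom-up:
= 304010


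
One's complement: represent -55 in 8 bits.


Original: 00110111
Invert all bits:
  bit 0: 0 → 1
  bit 1: 0 → 1
  bit 2: 1 → 0
  bit 3: 1 → 0
  bit 4: 0 → 1
  bit 5: 1 → 0
  bit 6: 1 → 0
  bit 7: 1 → 0
= 11001000


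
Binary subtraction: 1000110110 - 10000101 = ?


Align and subtract column by column (LSB to MSB, borrowing when needed):
  1000110110
- 0010000101
  ----------
  col 0: (0 - 0 borrow-in) - 1 → borrow from next column: (0+2) - 1 = 1, borrow out 1
  col 1: (1 - 1 borrow-in) - 0 → 0 - 0 = 0, borrow out 0
  col 2: (1 - 0 borrow-in) - 1 → 1 - 1 = 0, borrow out 0
  col 3: (0 - 0 borrow-in) - 0 → 0 - 0 = 0, borrow out 0
  col 4: (1 - 0 borrow-in) - 0 → 1 - 0 = 1, borrow out 0
  col 5: (1 - 0 borrow-in) - 0 → 1 - 0 = 1, borrow out 0
  col 6: (0 - 0 borrow-in) - 0 → 0 - 0 = 0, borrow out 0
  col 7: (0 - 0 borrow-in) - 1 → borrow from next column: (0+2) - 1 = 1, borrow out 1
  col 8: (0 - 1 borrow-in) - 0 → borrow from next column: (-1+2) - 0 = 1, borrow out 1
  col 9: (1 - 1 borrow-in) - 0 → 0 - 0 = 0, borrow out 0
Reading bits MSB→LSB: 0110110001
Strip leading zeros: 110110001
= 110110001


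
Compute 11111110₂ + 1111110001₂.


Align and add column by column (LSB to MSB, carry propagating):
  00011111110
+ 01111110001
  -----------
  col 0: 0 + 1 + 0 (carry in) = 1 → bit 1, carry out 0
  col 1: 1 + 0 + 0 (carry in) = 1 → bit 1, carry out 0
  col 2: 1 + 0 + 0 (carry in) = 1 → bit 1, carry out 0
  col 3: 1 + 0 + 0 (carry in) = 1 → bit 1, carry out 0
  col 4: 1 + 1 + 0 (carry in) = 2 → bit 0, carry out 1
  col 5: 1 + 1 + 1 (carry in) = 3 → bit 1, carry out 1
  col 6: 1 + 1 + 1 (carry in) = 3 → bit 1, carry out 1
  col 7: 1 + 1 + 1 (carry in) = 3 → bit 1, carry out 1
  col 8: 0 + 1 + 1 (carry in) = 2 → bit 0, carry out 1
  col 9: 0 + 1 + 1 (carry in) = 2 → bit 0, carry out 1
  col 10: 0 + 0 + 1 (carry in) = 1 → bit 1, carry out 0
Reading bits MSB→LSB: 10011101111
Strip leading zeros: 10011101111
= 10011101111


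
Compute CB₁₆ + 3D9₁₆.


Align and add column by column (LSB to MSB, each column mod 16 with carry):
  00CB
+ 03D9
  ----
  col 0: B(11) + 9(9) + 0 (carry in) = 20 → 4(4), carry out 1
  col 1: C(12) + D(13) + 1 (carry in) = 26 → A(10), carry out 1
  col 2: 0(0) + 3(3) + 1 (carry in) = 4 → 4(4), carry out 0
  col 3: 0(0) + 0(0) + 0 (carry in) = 0 → 0(0), carry out 0
Reading digits MSB→LSB: 04A4
Strip leading zeros: 4A4
= 0x4A4


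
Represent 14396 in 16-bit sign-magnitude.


Sign bit: 0 (positive)
Magnitude: 14396 = 011100000111100
= 0011100000111100


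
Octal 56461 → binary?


Each octal digit → 3 binary bits:
  5 = 101
  6 = 110
  4 = 100
  6 = 110
  1 = 001
Concatenate: 101 110 100 110 001
= 101110100110001


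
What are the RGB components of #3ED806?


Hex: #3ED806
R = 3E₁₆ = 62
G = D8₁₆ = 216
B = 06₁₆ = 6
= RGB(62, 216, 6)


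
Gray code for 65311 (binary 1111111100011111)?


Binary: 1111111100011111
Gray code: G = B XOR (B >> 1)
B >> 1 = 0111111110001111
1111111100011111 XOR 0111111110001111:
  1 XOR 0 = 1
  1 XOR 1 = 0
  1 XOR 1 = 0
  1 XOR 1 = 0
  1 XOR 1 = 0
  1 XOR 1 = 0
  1 XOR 1 = 0
  1 XOR 1 = 0
  0 XOR 1 = 1
  0 XOR 0 = 0
  0 XOR 0 = 0
  1 XOR 0 = 1
  1 XOR 1 = 0
  1 XOR 1 = 0
  1 XOR 1 = 0
  1 XOR 1 = 0
= 1000000010010000


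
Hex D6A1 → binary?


Each hex digit → 4 binary bits:
  D = 1101
  6 = 0110
  A = 1010
  1 = 0001
Concatenate: 1101 0110 1010 0001
= 1101011010100001


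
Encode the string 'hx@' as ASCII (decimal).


String: 'hx@'  (3 characters)
Per-character ASCII lookup:
  'h': lowercase starts at 97: 'h' = 97 + 7 = 104
  'x': lowercase starts at 97: 'x' = 97 + 23 = 120
  '@': special character: '@' = 64
= 104 120 64
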